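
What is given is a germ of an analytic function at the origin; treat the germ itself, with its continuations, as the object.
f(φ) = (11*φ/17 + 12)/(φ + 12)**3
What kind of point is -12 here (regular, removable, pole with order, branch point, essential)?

The denominator factor φ + 12 vanishes at -12 and appears to the power 3; the numerator there equals 72/17, nonzero, and no other factor vanishes.
Hence a pole whose order is the multiplicity, 3.

The point is a pole of order 3.


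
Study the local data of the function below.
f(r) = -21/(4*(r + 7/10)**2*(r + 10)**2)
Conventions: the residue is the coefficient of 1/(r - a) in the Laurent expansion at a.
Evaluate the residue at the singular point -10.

The residue is -3500/268119.

At the order-2 pole -10 set g(r) = (r - (-10))^2*f(r) = -21/(4*(r + 7/10)**2).
Order-2 pole: residue = g'(a); g'(-10) = -3500/268119, so the residue is -3500/268119.


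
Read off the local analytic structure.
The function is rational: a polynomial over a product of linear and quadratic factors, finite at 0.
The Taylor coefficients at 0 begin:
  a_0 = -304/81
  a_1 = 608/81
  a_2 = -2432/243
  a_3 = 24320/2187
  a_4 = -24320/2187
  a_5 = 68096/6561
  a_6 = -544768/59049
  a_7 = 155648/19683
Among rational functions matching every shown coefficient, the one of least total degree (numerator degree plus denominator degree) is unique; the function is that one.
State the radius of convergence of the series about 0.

The radius of convergence is 3/2.

No rational of total degree below 3 reproduces all 8 coefficients; solving the [0/3] Pade equations on them gives f(κ) = -38/(3*(κ + 3/2)**3), whose expansion matches every shown term.
Denominator factor (κ + 3/2)^3: pole of order 3 at -3/2, modulus 3/2.
The radius of convergence is the smallest modulus among the singular points: 3/2.


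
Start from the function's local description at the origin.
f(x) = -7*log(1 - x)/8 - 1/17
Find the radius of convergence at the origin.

Branch term (-7/8)*log(1 - x/(1)): its argument vanishes at x = 1, a logarithmic branch point, modulus 1.
The radius of convergence is the smallest modulus among the singular points: 1.

The radius of convergence is 1.


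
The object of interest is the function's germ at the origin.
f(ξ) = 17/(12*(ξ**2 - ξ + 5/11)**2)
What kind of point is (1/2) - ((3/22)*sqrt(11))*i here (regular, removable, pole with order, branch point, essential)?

The point is a pole of order 2.

The denominator factor ξ**2 - ξ + 5/11 vanishes at (1/2) - ((3/22)*sqrt(11))*i and appears to the power 2; the numerator there equals 17/12, nonzero, and no other factor vanishes.
Hence a pole whose order is the multiplicity, 2.


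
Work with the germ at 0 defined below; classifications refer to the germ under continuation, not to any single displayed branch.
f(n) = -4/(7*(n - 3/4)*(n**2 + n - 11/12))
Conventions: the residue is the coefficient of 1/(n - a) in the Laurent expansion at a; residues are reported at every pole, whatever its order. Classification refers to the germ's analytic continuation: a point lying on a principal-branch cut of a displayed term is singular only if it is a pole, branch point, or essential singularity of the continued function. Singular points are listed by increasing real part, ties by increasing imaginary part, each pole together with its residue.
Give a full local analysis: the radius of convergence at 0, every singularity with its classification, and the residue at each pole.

Radius of convergence at 0: -1/2 + (1/6)*sqrt(42).
At -1/2 - (1/6)*sqrt(42): a pole of order 1; residue 96/133 - (120/931)*sqrt(42).
At -1/2 + (1/6)*sqrt(42): a pole of order 1; residue 96/133 + (120/931)*sqrt(42).
At 3/4: a pole of order 1; residue -192/133.

Denominator factor (n - 3/4): pole of order 1 at 3/4, modulus 3/4.
Denominator factor (n**2 + n - 11/12): discriminant 14/3, real irrational roots -1/2 + (1/6)*sqrt(42) and -1/2 - (1/6)*sqrt(42); poles of order 1, moduli -1/2 + (1/6)*sqrt(42) and 1/2 + (1/6)*sqrt(42).
The radius of convergence is the smallest modulus among the singular points: -1/2 + (1/6)*sqrt(42).
The factor n**2 + n - 11/12 splits as (n - a)(n - a') with a = -1/2 - (1/6)*sqrt(42), a' = -1/2 + (1/6)*sqrt(42). At the order-1 pole a set g(n) = (n - a)*f(n) = [-4/(7*(n - 3/4))] / (n - a').
Simple pole: residue = g(a) at a = -1/2 - (1/6)*sqrt(42), which is 96/133 - (120/931)*sqrt(42).
The factor n**2 + n - 11/12 splits as (n - a)(n - a') with a = -1/2 + (1/6)*sqrt(42), a' = -1/2 - (1/6)*sqrt(42). At the order-1 pole a set g(n) = (n - a)*f(n) = [-4/(7*(n - 3/4))] / (n - a').
Simple pole: residue = g(a) at a = -1/2 + (1/6)*sqrt(42), which is 96/133 + (120/931)*sqrt(42).
At the order-1 pole 3/4 set g(n) = (n - (3/4))*f(n) = -4/(7*(n**2 + n - 11/12)).
Simple pole: residue = g(a) at a = 3/4, which is -192/133.
List the singular points by increasing real part (a conjugate pair: the negative imaginary part first).


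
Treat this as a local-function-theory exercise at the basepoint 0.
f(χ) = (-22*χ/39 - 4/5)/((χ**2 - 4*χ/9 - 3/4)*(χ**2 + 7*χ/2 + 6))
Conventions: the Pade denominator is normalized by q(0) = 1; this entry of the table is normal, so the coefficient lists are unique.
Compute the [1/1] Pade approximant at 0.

The Pade approximant has numerator coefficients [8/45, 505052/1160055]; denominator coefficients [1, 208435/71388].

Taylor coefficients needed (expand at 0): a_0 = 8/45, a_1 = -1322/15795, a_2 = 41687/170586.
Write the denominator as Q(χ) = 1 + q1*χ. Requiring Q*f - P = O(χ^3) with deg P <= 1 kills the coefficients of χ^2..χ^2 in Q*f:
  χ^2: a_2 + q1*a_1 = 0, i.e. 41687/170586 + (-1322/15795)*q1 = 0.
Solving this linear system: q1 = 208435/71388.
The numerator is Q*f truncated at degree 1: P0 = a_0 = 8/45; P1 = a_1 + q1*a_0 = 505052/1160055.


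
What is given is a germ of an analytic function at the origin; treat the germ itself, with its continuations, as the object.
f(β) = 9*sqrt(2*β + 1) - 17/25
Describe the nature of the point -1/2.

The point is an algebraic (square-root) branch point.

The term (9)*sqrt(1 - β/(-1/2)) has argument 1 - -1/2/(-1/2) = 0 at -1/2: a square-root (algebraic, two-sheeted) branch point; the remaining terms are analytic or single-valued there.


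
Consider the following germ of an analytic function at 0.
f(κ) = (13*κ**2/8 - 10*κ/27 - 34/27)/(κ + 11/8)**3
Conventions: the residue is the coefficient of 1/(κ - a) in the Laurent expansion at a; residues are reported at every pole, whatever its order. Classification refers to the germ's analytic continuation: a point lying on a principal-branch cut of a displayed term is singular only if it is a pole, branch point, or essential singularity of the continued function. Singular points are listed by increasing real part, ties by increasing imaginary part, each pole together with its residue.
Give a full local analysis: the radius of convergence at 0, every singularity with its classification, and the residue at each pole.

Radius of convergence at 0: 11/8.
At -11/8: a pole of order 3; residue 13/8.

Denominator factor (κ + 11/8)^3: pole of order 3 at -11/8, modulus 11/8.
The radius of convergence is the smallest modulus among the singular points: 11/8.
At the order-3 pole -11/8 set g(κ) = (κ - (-11/8))^3*f(κ) = 13*κ**2/8 - 10*κ/27 - 34/27.
Order-3 pole: residue = g''(a)/2; g''(-11/8) = 13/4, so the residue is 13/8.


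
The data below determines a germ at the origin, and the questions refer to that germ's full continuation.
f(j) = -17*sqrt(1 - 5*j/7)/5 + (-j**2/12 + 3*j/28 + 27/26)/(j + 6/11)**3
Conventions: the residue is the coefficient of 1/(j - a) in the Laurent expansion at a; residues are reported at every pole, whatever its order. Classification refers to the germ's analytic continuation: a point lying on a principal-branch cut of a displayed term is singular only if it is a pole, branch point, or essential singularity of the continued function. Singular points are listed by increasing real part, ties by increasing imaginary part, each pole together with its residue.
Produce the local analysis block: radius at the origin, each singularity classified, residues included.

Radius of convergence at 0: 6/11.
At -6/11: a pole of order 3; residue -1/12.
At 7/5: an algebraic (square-root) branch point.

Denominator factor (j + 6/11)^3: pole of order 3 at -6/11, modulus 6/11.
Branch term (-17/5)*sqrt(1 - j/(7/5)): its argument vanishes at j = 7/5, a square-root branch point, modulus 7/5.
The radius of convergence is the smallest modulus among the singular points: 6/11.
The branch term is analytic at -6/11 and contributes nothing to the residue; only the rational part matters.
At the order-3 pole -6/11 set g(j) = (j - (-6/11))^3*(rational part) = -j**2/12 + 3*j/28 + 27/26.
Order-3 pole: residue = g''(a)/2; g''(-6/11) = -1/6, so the residue is -1/12.
List the singular points by increasing real part (a conjugate pair: the negative imaginary part first).


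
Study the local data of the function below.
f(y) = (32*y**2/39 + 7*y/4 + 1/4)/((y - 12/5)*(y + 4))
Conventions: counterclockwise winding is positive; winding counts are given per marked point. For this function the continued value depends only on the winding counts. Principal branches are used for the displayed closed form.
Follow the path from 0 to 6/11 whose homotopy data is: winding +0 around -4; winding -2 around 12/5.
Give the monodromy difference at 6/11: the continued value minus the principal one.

Continued minus principal equals 0.

The function is rational, hence single-valued: continuing it around any pole returns the same value, so the difference is 0.


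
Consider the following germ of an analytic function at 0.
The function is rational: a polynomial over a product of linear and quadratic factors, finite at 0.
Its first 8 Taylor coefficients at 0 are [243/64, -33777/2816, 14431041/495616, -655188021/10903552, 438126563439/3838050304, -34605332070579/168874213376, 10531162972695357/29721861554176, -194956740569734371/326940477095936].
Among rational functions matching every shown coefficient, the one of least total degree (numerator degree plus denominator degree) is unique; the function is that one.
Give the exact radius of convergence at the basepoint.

The radius of convergence is -5/11 + (1/11)*sqrt(146).

No rational of total degree below 4 reproduces all 8 coefficients; solving the [0/4] Pade equations on them gives f(σ) = -3/((σ + 8/9)**2*(σ**2 - 10*σ/11 - 1)), whose expansion matches every shown term.
Denominator factor (σ**2 - 10*σ/11 - 1): discriminant 584/121, real irrational roots 5/11 + (1/11)*sqrt(146) and 5/11 - (1/11)*sqrt(146); poles of order 1, moduli 5/11 + (1/11)*sqrt(146) and -5/11 + (1/11)*sqrt(146).
Denominator factor (σ + 8/9)^2: pole of order 2 at -8/9, modulus 8/9.
The radius of convergence is the smallest modulus among the singular points: -5/11 + (1/11)*sqrt(146).


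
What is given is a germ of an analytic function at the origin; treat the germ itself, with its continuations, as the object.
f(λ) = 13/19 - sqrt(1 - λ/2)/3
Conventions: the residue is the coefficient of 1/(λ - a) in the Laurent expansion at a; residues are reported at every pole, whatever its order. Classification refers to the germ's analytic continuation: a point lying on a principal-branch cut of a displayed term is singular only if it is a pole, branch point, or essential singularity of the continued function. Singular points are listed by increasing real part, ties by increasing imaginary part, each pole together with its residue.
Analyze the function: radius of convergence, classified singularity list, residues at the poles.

Branch term (-1/3)*sqrt(1 - λ/(2)): its argument vanishes at λ = 2, a square-root branch point, modulus 2.
The radius of convergence is the smallest modulus among the singular points: 2.

Radius of convergence at 0: 2.
At 2: an algebraic (square-root) branch point.


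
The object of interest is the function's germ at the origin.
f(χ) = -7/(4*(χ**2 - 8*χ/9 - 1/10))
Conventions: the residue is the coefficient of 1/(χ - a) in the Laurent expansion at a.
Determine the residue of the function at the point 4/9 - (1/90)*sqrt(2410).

The residue is (63/1928)*sqrt(2410).

The factor χ**2 - 8*χ/9 - 1/10 splits as (χ - a)(χ - a') with a = 4/9 - (1/90)*sqrt(2410), a' = 4/9 + (1/90)*sqrt(2410). At the order-1 pole a set g(χ) = (χ - a)*f(χ) = [-7/4] / (χ - a').
Simple pole: residue = g(a) at a = 4/9 - (1/90)*sqrt(2410), which is (63/1928)*sqrt(2410).


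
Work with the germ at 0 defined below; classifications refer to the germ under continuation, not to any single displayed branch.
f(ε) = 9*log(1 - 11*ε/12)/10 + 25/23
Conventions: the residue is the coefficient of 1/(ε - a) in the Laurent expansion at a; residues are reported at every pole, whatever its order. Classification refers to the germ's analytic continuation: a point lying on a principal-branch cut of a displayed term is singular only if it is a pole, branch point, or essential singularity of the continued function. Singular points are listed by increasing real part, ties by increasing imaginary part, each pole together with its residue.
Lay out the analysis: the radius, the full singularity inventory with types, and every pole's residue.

Branch term (9/10)*log(1 - ε/(12/11)): its argument vanishes at ε = 12/11, a logarithmic branch point, modulus 12/11.
The radius of convergence is the smallest modulus among the singular points: 12/11.

Radius of convergence at 0: 12/11.
At 12/11: a logarithmic branch point.


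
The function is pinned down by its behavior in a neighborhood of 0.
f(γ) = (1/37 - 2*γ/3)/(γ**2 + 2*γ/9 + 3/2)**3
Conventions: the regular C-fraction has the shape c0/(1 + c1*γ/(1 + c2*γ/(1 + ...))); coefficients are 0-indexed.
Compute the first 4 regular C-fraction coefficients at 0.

The regular C-fraction coefficients are [8/999, 226/9, -75509/3051, 56195645/691133877].

Taylor coefficients (expand at 0): a_0 = 8/999, a_1 = -1808/8991, a_2 = 17680/242757, a_3 = 7438240/19663317.
c0 = a_0 = 8/999. Peel one level at a time: if S = 1 + c*γ/S' with S'(0) = 1, then c is the γ-coefficient of S and S' = c*γ/(S - 1).
S_1 = c0/f = 1 + (226/9)*γ + (151018/243)*γ^2 + ...; c1 = 226/9.
S_2 = c1*γ/(S_1 - 1) = 1 + (-75509/3051)*γ + (56195645/27925803)*γ^2 + ...; c2 = -75509/3051.
S_3 = c2*γ/(S_2 - 1) = 1 + (56195645/691133877)*γ + ...; c3 = 56195645/691133877.


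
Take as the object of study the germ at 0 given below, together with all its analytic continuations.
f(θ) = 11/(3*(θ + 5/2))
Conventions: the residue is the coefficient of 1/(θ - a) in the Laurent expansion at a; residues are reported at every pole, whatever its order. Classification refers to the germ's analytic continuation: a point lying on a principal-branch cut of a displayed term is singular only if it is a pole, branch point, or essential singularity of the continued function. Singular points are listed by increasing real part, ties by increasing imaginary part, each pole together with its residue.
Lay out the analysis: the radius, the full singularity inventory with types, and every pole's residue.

Radius of convergence at 0: 5/2.
At -5/2: a pole of order 1; residue 11/3.

Denominator factor (θ + 5/2): pole of order 1 at -5/2, modulus 5/2.
The radius of convergence is the smallest modulus among the singular points: 5/2.
At the order-1 pole -5/2 set g(θ) = (θ - (-5/2))*f(θ) = 11/3.
Simple pole: residue = g(a) at a = -5/2, which is 11/3.


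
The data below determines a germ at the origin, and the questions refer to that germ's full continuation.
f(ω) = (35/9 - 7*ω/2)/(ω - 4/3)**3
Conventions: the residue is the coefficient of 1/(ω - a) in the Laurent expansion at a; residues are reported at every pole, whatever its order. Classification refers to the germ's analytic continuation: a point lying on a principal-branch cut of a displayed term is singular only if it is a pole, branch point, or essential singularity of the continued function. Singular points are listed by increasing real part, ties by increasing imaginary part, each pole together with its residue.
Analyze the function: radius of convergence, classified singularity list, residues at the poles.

Denominator factor (ω - 4/3)^3: pole of order 3 at 4/3, modulus 4/3.
The radius of convergence is the smallest modulus among the singular points: 4/3.
At the order-3 pole 4/3 set g(ω) = (ω - (4/3))^3*f(ω) = 35/9 - 7*ω/2.
Order-3 pole: residue = g''(a)/2; g''(4/3) = 0, so the residue is 0.

Radius of convergence at 0: 4/3.
At 4/3: a pole of order 3; residue 0.


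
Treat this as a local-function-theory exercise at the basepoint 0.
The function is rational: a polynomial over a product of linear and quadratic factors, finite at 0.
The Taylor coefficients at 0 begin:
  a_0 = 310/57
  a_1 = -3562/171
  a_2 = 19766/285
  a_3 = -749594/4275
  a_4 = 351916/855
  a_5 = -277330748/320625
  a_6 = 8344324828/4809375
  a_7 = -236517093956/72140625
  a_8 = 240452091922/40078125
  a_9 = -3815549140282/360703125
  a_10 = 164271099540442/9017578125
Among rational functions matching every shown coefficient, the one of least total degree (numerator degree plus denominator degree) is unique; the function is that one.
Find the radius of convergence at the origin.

The radius of convergence is (1/5)*sqrt(15).

No rational of total degree below 9 reproduces all 11 coefficients; solving the [1/8] Pade equations on them gives f(ψ) = (7*ψ/6 - 31/38)/((ψ + 5/6)**2*(ψ**2 - 3/5)**3), whose expansion matches every shown term.
Denominator factor (ψ + 5/6)^2: pole of order 2 at -5/6, modulus 5/6.
Denominator factor (ψ**2 - 3/5)^3: discriminant 12/5, real irrational roots (1/5)*sqrt(15) and -(1/5)*sqrt(15); poles of order 3, moduli (1/5)*sqrt(15) and (1/5)*sqrt(15).
The radius of convergence is the smallest modulus among the singular points: (1/5)*sqrt(15).


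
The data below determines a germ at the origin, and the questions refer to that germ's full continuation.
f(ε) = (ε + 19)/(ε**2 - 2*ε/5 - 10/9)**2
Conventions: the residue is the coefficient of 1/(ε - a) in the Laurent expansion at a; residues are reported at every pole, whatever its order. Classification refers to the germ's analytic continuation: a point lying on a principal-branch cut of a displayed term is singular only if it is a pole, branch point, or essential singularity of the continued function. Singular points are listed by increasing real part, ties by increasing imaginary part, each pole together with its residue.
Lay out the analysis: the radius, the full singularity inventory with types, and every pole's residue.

Radius of convergence at 0: -1/5 + (1/15)*sqrt(259).
At 1/5 - (1/15)*sqrt(259): a pole of order 2; residue (16200/67081)*sqrt(259).
At 1/5 + (1/15)*sqrt(259): a pole of order 2; residue -(16200/67081)*sqrt(259).

Denominator factor (ε**2 - 2*ε/5 - 10/9)^2: discriminant 1036/225, real irrational roots 1/5 + (1/15)*sqrt(259) and 1/5 - (1/15)*sqrt(259); poles of order 2, moduli 1/5 + (1/15)*sqrt(259) and -1/5 + (1/15)*sqrt(259).
The radius of convergence is the smallest modulus among the singular points: -1/5 + (1/15)*sqrt(259).
The factor ε**2 - 2*ε/5 - 10/9 splits as (ε - a)(ε - a') with a = 1/5 - (1/15)*sqrt(259), a' = 1/5 + (1/15)*sqrt(259). At the order-2 pole a set g(ε) = (ε - a)^2*f(ε) = [ε + 19] / (ε - a')^2.
Order-2 pole: residue = g'(a); g'(1/5 - (1/15)*sqrt(259)) = (16200/67081)*sqrt(259), so the residue is (16200/67081)*sqrt(259).
The factor ε**2 - 2*ε/5 - 10/9 splits as (ε - a)(ε - a') with a = 1/5 + (1/15)*sqrt(259), a' = 1/5 - (1/15)*sqrt(259). At the order-2 pole a set g(ε) = (ε - a)^2*f(ε) = [ε + 19] / (ε - a')^2.
Order-2 pole: residue = g'(a); g'(1/5 + (1/15)*sqrt(259)) = -(16200/67081)*sqrt(259), so the residue is -(16200/67081)*sqrt(259).
List the singular points by increasing real part (a conjugate pair: the negative imaginary part first).


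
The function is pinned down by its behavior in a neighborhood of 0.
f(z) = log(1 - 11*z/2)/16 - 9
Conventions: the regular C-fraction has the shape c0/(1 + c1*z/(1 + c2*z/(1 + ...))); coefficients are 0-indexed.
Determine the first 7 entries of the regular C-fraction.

Taylor coefficients (expand at 0): a_0 = -9, a_1 = -11/32, a_2 = -121/128, a_3 = -1331/384, a_4 = -14641/1024, a_5 = -161051/2560, a_6 = -1771561/6144.
c0 = a_0 = -9. Peel one level at a time: if S = 1 + c*z/S' with S'(0) = 1, then c is the z-coefficient of S and S' = c*z/(S - 1).
S_1 = c0/f = 1 + (-11/288)*z + (-8591/82944)*z^2 + ...; c1 = -11/288.
S_2 = c1*z/(S_1 - 1) = 1 + (-781/288)*z + (-121/48)*z^2 + ...; c2 = -781/288.
S_3 = c2*z/(S_2 - 1) = 1 + (-66/71)*z + (-17061/10082)*z^2 + ...; c3 = -66/71.
S_4 = c3*z/(S_3 - 1) = 1 + (-517/284)*z + (-121/60)*z^2 + ...; c4 = -517/284.
S_5 = c4*z/(S_4 - 1) = 1 + (-781/705)*z + (-3616811/1988100)*z^2 + ...; c5 = -781/705.
S_6 = c5*z/(S_5 - 1) = 1 + (-4631/2820)*z + ...; c6 = -4631/2820.

The regular C-fraction coefficients are [-9, -11/288, -781/288, -66/71, -517/284, -781/705, -4631/2820].


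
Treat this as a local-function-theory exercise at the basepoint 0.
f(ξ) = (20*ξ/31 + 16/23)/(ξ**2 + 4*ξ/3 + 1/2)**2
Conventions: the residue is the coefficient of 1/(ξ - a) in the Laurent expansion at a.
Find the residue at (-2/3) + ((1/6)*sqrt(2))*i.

The residue is -((2556/713)*sqrt(2))*i.

The factor ξ**2 + 4*ξ/3 + 1/2 splits as (ξ - a)(ξ - a') with a = (-2/3) + ((1/6)*sqrt(2))*i, a' = (-2/3) - ((1/6)*sqrt(2))*i. At the order-2 pole a set g(ξ) = (ξ - a)^2*f(ξ) = [20*ξ/31 + 16/23] / (ξ - a')^2.
Order-2 pole: residue = g'(a); g'((-2/3) + ((1/6)*sqrt(2))*i) = -((2556/713)*sqrt(2))*i, so the residue is -((2556/713)*sqrt(2))*i.


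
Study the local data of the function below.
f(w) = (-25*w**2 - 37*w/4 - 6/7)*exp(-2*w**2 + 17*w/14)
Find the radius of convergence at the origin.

The factor exp(-2*w**2 + 17*w/14) is entire and contributes no finite singular point.
The polynomial part has no poles.
No finite singular points: the Taylor series at 0 converges everywhere.

The radius of convergence is infinite.


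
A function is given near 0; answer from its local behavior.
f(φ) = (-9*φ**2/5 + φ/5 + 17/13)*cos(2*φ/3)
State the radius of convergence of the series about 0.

The radius of convergence is infinite.

The factor cos(2*φ/3) is entire and contributes no finite singular point.
The polynomial part has no poles.
No finite singular points: the Taylor series at 0 converges everywhere.


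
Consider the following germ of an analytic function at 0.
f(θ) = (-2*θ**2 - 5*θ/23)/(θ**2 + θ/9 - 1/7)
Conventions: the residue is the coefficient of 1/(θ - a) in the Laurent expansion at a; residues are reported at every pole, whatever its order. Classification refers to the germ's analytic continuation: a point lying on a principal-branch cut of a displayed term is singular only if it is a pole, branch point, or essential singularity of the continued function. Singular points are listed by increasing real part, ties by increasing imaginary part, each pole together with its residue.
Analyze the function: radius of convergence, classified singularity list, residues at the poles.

Denominator factor (θ**2 + θ/9 - 1/7): discriminant 331/567, real irrational roots -1/18 + (1/126)*sqrt(2317) and -1/18 - (1/126)*sqrt(2317); poles of order 1, moduli -1/18 + (1/126)*sqrt(2317) and 1/18 + (1/126)*sqrt(2317).
The radius of convergence is the smallest modulus among the singular points: -1/18 + (1/126)*sqrt(2317).
The factor θ**2 + θ/9 - 1/7 splits as (θ - a)(θ - a') with a = -1/18 - (1/126)*sqrt(2317), a' = -1/18 + (1/126)*sqrt(2317). At the order-1 pole a set g(θ) = (θ - a)*f(θ) = [-2*θ**2 - 5*θ/23] / (θ - a').
Simple pole: residue = g(a) at a = -1/18 - (1/126)*sqrt(2317), which is 1/414 + (7459/959238)*sqrt(2317).
The factor θ**2 + θ/9 - 1/7 splits as (θ - a)(θ - a') with a = -1/18 + (1/126)*sqrt(2317), a' = -1/18 - (1/126)*sqrt(2317). At the order-1 pole a set g(θ) = (θ - a)*f(θ) = [-2*θ**2 - 5*θ/23] / (θ - a').
Simple pole: residue = g(a) at a = -1/18 + (1/126)*sqrt(2317), which is 1/414 - (7459/959238)*sqrt(2317).
List the singular points by increasing real part (a conjugate pair: the negative imaginary part first).

Radius of convergence at 0: -1/18 + (1/126)*sqrt(2317).
At -1/18 - (1/126)*sqrt(2317): a pole of order 1; residue 1/414 + (7459/959238)*sqrt(2317).
At -1/18 + (1/126)*sqrt(2317): a pole of order 1; residue 1/414 - (7459/959238)*sqrt(2317).


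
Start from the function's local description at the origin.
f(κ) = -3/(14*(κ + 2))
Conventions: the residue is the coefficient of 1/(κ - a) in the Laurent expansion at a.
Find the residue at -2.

At the order-1 pole -2 set g(κ) = (κ - (-2))*f(κ) = -3/14.
Simple pole: residue = g(a) at a = -2, which is -3/14.

The residue is -3/14.


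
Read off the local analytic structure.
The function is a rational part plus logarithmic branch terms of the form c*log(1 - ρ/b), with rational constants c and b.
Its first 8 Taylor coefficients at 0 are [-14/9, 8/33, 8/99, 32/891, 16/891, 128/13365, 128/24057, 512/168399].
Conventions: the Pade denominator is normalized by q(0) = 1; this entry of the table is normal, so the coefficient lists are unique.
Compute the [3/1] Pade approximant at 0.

Taylor coefficients needed (read off): a_0 = -14/9, a_1 = 8/33, a_2 = 8/99, a_3 = 32/891, a_4 = 16/891.
Write the denominator as Q(ρ) = 1 + q1*ρ. Requiring Q*f - P = O(ρ^5) with deg P <= 3 kills the coefficients of ρ^4..ρ^4 in Q*f:
  ρ^4: a_4 + q1*a_3 = 0, i.e. 16/891 + (32/891)*q1 = 0.
Solving this linear system: q1 = -1/2.
The numerator is Q*f truncated at degree 3: P0 = a_0 = -14/9; P1 = a_1 + q1*a_0 = 101/99; P2 = a_2 + q1*a_1 = -4/99; P3 = a_3 + q1*a_2 = -4/891.

The Pade approximant has numerator coefficients [-14/9, 101/99, -4/99, -4/891]; denominator coefficients [1, -1/2].


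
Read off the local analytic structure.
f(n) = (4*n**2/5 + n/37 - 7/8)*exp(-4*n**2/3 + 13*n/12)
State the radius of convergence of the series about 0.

The radius of convergence is infinite.

The factor exp(-4*n**2/3 + 13*n/12) is entire and contributes no finite singular point.
The polynomial part has no poles.
No finite singular points: the Taylor series at 0 converges everywhere.


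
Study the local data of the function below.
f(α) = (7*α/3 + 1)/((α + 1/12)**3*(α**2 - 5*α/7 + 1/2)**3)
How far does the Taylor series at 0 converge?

Denominator factor (α + 1/12)^3: pole of order 3 at -1/12, modulus 1/12.
Denominator factor (α**2 - 5*α/7 + 1/2)^3: discriminant -73/49, complex-conjugate roots (5/14) + ((1/14)*sqrt(73))*i and (5/14) - ((1/14)*sqrt(73))*i; poles of order 3, moduli (1/2)*sqrt(2) and (1/2)*sqrt(2).
The radius of convergence is the smallest modulus among the singular points: 1/12.

The radius of convergence is 1/12.


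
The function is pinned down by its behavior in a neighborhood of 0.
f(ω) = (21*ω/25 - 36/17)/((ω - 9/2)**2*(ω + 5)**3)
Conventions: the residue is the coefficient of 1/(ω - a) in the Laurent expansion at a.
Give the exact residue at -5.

The residue is -20352/55386425.

At the order-3 pole -5 set g(ω) = (ω - (-5))^3*f(ω) = (21*ω/25 - 36/17)/(ω - 9/2)**2.
Order-3 pole: residue = g''(a)/2; g''(-5) = -40704/55386425, so the residue is -20352/55386425.


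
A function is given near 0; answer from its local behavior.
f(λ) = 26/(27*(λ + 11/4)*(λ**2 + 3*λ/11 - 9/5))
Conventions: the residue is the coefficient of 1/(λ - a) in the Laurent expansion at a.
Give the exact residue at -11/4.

At the order-1 pole -11/4 set g(λ) = (λ - (-11/4))*f(λ) = 26/(27*(λ**2 + 3*λ/11 - 9/5)).
Simple pole: residue = g(a) at a = -11/4, which is 2080/10827.

The residue is 2080/10827.


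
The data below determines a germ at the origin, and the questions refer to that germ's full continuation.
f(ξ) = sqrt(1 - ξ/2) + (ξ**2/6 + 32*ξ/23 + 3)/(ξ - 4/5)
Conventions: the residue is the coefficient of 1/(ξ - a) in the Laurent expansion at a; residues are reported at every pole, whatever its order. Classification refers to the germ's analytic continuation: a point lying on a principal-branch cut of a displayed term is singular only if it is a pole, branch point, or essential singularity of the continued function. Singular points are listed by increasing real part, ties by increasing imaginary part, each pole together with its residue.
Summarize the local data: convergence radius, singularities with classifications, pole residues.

Radius of convergence at 0: 4/5.
At 4/5: a pole of order 1; residue 7279/1725.
At 2: an algebraic (square-root) branch point.

Denominator factor (ξ - 4/5): pole of order 1 at 4/5, modulus 4/5.
Branch term (1)*sqrt(1 - ξ/(2)): its argument vanishes at ξ = 2, a square-root branch point, modulus 2.
The radius of convergence is the smallest modulus among the singular points: 4/5.
The branch term is analytic at 4/5 and contributes nothing to the residue; only the rational part matters.
At the order-1 pole 4/5 set g(ξ) = (ξ - (4/5))*(rational part) = ξ**2/6 + 32*ξ/23 + 3.
Simple pole: residue = g(a) at a = 4/5, which is 7279/1725.
List the singular points by increasing real part (a conjugate pair: the negative imaginary part first).


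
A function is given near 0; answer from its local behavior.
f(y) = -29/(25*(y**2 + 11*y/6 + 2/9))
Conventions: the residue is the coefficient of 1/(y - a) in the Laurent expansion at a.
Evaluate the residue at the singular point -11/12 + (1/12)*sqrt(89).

The factor y**2 + 11*y/6 + 2/9 splits as (y - a)(y - a') with a = -11/12 + (1/12)*sqrt(89), a' = -11/12 - (1/12)*sqrt(89). At the order-1 pole a set g(y) = (y - a)*f(y) = [-29/25] / (y - a').
Simple pole: residue = g(a) at a = -11/12 + (1/12)*sqrt(89), which is -(174/2225)*sqrt(89).

The residue is -(174/2225)*sqrt(89).


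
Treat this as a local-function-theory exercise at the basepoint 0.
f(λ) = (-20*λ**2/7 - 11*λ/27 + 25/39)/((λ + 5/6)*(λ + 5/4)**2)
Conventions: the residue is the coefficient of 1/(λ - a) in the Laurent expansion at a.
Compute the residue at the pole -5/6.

The residue is -23672/4095.

At the order-1 pole -5/6 set g(λ) = (λ - (-5/6))*f(λ) = (-20*λ**2/7 - 11*λ/27 + 25/39)/(λ + 5/4)**2.
Simple pole: residue = g(a) at a = -5/6, which is -23672/4095.


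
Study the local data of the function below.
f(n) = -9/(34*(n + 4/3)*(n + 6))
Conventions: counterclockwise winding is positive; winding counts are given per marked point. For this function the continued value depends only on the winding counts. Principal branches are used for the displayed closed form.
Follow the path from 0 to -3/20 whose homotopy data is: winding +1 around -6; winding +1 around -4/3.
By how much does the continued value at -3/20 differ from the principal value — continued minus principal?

Continued minus principal equals 0.

The function is rational, hence single-valued: continuing it around any pole returns the same value, so the difference is 0.


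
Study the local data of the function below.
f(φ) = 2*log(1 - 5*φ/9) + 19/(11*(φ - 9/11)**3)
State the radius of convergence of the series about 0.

Denominator factor (φ - 9/11)^3: pole of order 3 at 9/11, modulus 9/11.
Branch term (2)*log(1 - φ/(9/5)): its argument vanishes at φ = 9/5, a logarithmic branch point, modulus 9/5.
The radius of convergence is the smallest modulus among the singular points: 9/11.

The radius of convergence is 9/11.


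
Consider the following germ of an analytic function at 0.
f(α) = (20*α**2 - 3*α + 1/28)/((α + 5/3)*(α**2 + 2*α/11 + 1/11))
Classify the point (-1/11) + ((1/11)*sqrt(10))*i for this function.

The denominator factor α**2 + 2*α/11 + 1/11 vanishes at (-1/11) + ((1/11)*sqrt(10))*i and appears to the power 1; the numerator there equals (-3995/3388) - ((73/121)*sqrt(10))*i, nonzero, and no other factor vanishes.
Hence a pole whose order is the multiplicity, 1.

The point is a pole of order 1.


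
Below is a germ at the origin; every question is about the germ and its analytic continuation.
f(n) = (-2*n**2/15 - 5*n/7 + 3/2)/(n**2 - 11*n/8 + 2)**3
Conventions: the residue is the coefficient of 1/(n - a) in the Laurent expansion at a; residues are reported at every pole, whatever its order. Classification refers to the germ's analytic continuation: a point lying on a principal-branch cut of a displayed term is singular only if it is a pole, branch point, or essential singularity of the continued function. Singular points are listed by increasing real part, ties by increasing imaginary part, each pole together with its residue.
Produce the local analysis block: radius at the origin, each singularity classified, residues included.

Radius of convergence at 0: sqrt(2).
At (11/16) - ((1/16)*sqrt(391))*i: a pole of order 3; residue ((18125824/6276529455)*sqrt(391))*i.
At (11/16) + ((1/16)*sqrt(391))*i: a pole of order 3; residue -((18125824/6276529455)*sqrt(391))*i.


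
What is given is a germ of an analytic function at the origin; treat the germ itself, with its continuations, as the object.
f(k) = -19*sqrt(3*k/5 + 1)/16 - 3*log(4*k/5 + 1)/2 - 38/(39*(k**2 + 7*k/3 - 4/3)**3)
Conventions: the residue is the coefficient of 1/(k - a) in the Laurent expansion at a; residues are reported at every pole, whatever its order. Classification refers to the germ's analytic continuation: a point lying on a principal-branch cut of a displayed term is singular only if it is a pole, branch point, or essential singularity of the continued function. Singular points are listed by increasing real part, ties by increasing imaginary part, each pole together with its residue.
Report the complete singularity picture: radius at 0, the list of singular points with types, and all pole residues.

Denominator factor (k**2 + 7*k/3 - 4/3)^3: discriminant 97/9, real irrational roots -7/6 + (1/6)*sqrt(97) and -7/6 - (1/6)*sqrt(97); poles of order 3, moduli -7/6 + (1/6)*sqrt(97) and 7/6 + (1/6)*sqrt(97).
Branch term (-3/2)*log(1 - k/(-5/4)): its argument vanishes at k = -5/4, a logarithmic branch point, modulus 5/4.
Branch term (-19/16)*sqrt(1 - k/(-5/3)): its argument vanishes at k = -5/3, a square-root branch point, modulus 5/3.
The radius of convergence is the smallest modulus among the singular points: -7/6 + (1/6)*sqrt(97).
The branch terms are analytic at -7/6 - (1/6)*sqrt(97) and contribute nothing to the residue; only the rational part matters.
The factor k**2 + 7*k/3 - 4/3 splits as (k - a)(k - a') with a = -7/6 - (1/6)*sqrt(97), a' = -7/6 + (1/6)*sqrt(97). At the order-3 pole a set g(k) = (k - a)^3*(rational part) = [-38/39] / (k - a')^3.
Order-3 pole: residue = g''(a)/2; g''(-7/6 - (1/6)*sqrt(97)) = (36936/11864749)*sqrt(97), so the residue is (18468/11864749)*sqrt(97).
The branch terms are analytic at -7/6 + (1/6)*sqrt(97) and contribute nothing to the residue; only the rational part matters.
The factor k**2 + 7*k/3 - 4/3 splits as (k - a)(k - a') with a = -7/6 + (1/6)*sqrt(97), a' = -7/6 - (1/6)*sqrt(97). At the order-3 pole a set g(k) = (k - a)^3*(rational part) = [-38/39] / (k - a')^3.
Order-3 pole: residue = g''(a)/2; g''(-7/6 + (1/6)*sqrt(97)) = -(36936/11864749)*sqrt(97), so the residue is -(18468/11864749)*sqrt(97).
List the singular points by increasing real part (a conjugate pair: the negative imaginary part first).

Radius of convergence at 0: -7/6 + (1/6)*sqrt(97).
At -7/6 - (1/6)*sqrt(97): a pole of order 3; residue (18468/11864749)*sqrt(97).
At -5/3: an algebraic (square-root) branch point.
At -5/4: a logarithmic branch point.
At -7/6 + (1/6)*sqrt(97): a pole of order 3; residue -(18468/11864749)*sqrt(97).


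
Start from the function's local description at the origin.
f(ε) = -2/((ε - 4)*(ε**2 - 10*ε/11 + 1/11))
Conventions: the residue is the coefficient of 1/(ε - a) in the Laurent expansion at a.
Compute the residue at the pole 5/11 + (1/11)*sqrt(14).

The factor ε**2 - 10*ε/11 + 1/11 splits as (ε - a)(ε - a') with a = 5/11 + (1/11)*sqrt(14), a' = 5/11 - (1/11)*sqrt(14). At the order-1 pole a set g(ε) = (ε - a)*f(ε) = [-2/(ε - 4)] / (ε - a').
Simple pole: residue = g(a) at a = 5/11 + (1/11)*sqrt(14), which is 11/137 + (429/1918)*sqrt(14).

The residue is 11/137 + (429/1918)*sqrt(14).


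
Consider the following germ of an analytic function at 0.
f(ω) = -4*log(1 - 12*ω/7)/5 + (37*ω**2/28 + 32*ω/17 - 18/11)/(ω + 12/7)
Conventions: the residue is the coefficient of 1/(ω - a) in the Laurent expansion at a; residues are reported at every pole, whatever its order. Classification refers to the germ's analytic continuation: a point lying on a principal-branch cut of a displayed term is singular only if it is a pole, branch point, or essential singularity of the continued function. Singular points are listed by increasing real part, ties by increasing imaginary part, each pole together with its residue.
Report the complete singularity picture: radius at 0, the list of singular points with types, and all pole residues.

Denominator factor (ω + 12/7): pole of order 1 at -12/7, modulus 12/7.
Branch term (-4/5)*log(1 - ω/(7/12)): its argument vanishes at ω = 7/12, a logarithmic branch point, modulus 7/12.
The radius of convergence is the smallest modulus among the singular points: 7/12.
The branch term is analytic at -12/7 and contributes nothing to the residue; only the rational part matters.
At the order-1 pole -12/7 set g(ω) = (ω - (-12/7))*(rational part) = 37*ω**2/28 + 32*ω/17 - 18/11.
Simple pole: residue = g(a) at a = -12/7, which is -62850/64141.
List the singular points by increasing real part (a conjugate pair: the negative imaginary part first).

Radius of convergence at 0: 7/12.
At -12/7: a pole of order 1; residue -62850/64141.
At 7/12: a logarithmic branch point.


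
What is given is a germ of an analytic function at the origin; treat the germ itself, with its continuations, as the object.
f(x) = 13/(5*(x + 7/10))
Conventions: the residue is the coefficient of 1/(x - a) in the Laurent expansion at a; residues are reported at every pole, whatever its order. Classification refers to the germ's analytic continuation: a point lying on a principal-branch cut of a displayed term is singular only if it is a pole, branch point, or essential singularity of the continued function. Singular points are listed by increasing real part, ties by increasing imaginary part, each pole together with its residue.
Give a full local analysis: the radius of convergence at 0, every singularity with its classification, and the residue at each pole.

Denominator factor (x + 7/10): pole of order 1 at -7/10, modulus 7/10.
The radius of convergence is the smallest modulus among the singular points: 7/10.
At the order-1 pole -7/10 set g(x) = (x - (-7/10))*f(x) = 13/5.
Simple pole: residue = g(a) at a = -7/10, which is 13/5.

Radius of convergence at 0: 7/10.
At -7/10: a pole of order 1; residue 13/5.


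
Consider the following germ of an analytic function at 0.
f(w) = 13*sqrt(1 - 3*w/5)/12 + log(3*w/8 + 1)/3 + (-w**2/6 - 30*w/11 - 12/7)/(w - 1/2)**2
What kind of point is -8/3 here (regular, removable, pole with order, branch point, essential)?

The point is a logarithmic branch point.

The term (1/3)*log(1 - w/(-8/3)) has argument 1 - -8/3/(-8/3) = 0 at -8/3: a logarithmic (infinitely-sheeted) branch point; the remaining terms are analytic or single-valued there.


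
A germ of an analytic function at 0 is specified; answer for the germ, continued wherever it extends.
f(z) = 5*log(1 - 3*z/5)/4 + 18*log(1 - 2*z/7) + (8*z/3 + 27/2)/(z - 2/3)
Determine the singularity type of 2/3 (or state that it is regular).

The point is a pole of order 1.

The denominator factor z - 2/3 vanishes at 2/3 and appears to the power 1; the numerator there equals 275/18, nonzero, and no other factor vanishes.
The branch terms are analytic at this point.
Hence a pole whose order is the multiplicity, 1.


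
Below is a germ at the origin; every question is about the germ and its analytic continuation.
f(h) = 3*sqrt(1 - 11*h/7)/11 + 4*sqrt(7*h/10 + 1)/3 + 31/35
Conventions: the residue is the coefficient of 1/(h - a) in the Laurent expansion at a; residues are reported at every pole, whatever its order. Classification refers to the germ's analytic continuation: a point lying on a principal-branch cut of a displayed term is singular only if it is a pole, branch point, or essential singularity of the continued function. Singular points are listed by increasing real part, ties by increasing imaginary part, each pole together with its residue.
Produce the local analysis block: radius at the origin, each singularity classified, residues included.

Branch term (4/3)*sqrt(1 - h/(-10/7)): its argument vanishes at h = -10/7, a square-root branch point, modulus 10/7.
Branch term (3/11)*sqrt(1 - h/(7/11)): its argument vanishes at h = 7/11, a square-root branch point, modulus 7/11.
The radius of convergence is the smallest modulus among the singular points: 7/11.
List the singular points by increasing real part (a conjugate pair: the negative imaginary part first).

Radius of convergence at 0: 7/11.
At -10/7: an algebraic (square-root) branch point.
At 7/11: an algebraic (square-root) branch point.
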